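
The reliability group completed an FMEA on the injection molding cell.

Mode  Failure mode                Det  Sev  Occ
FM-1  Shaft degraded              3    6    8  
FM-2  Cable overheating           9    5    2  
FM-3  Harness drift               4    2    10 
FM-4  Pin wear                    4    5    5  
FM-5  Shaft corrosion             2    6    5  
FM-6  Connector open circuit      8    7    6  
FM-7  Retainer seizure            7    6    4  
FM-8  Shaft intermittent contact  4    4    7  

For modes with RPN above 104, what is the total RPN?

760

RPN = Severity × Occurrence × Detection:
  FM-1: 6 × 8 × 3 = 144
  FM-2: 5 × 2 × 9 = 90
  FM-3: 2 × 10 × 4 = 80
  FM-4: 5 × 5 × 4 = 100
  FM-5: 6 × 5 × 2 = 60
  FM-6: 7 × 6 × 8 = 336
  FM-7: 6 × 4 × 7 = 168
  FM-8: 4 × 7 × 4 = 112
RPN > 104: FM-1 (144), FM-6 (336), FM-7 (168), FM-8 (112).
Sum: 144 + 336 + 168 + 112 = 760.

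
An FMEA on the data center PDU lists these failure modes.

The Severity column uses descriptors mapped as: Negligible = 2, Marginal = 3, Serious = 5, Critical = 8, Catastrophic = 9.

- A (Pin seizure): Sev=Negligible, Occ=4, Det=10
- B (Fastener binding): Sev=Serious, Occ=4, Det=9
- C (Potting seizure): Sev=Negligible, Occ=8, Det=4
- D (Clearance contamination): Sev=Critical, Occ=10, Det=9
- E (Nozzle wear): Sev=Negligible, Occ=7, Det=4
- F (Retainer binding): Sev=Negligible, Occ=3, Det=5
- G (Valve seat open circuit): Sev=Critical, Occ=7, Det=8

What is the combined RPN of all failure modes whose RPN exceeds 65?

1428

RPN = Severity × Occurrence × Detection:
  A: 2 × 4 × 10 = 80
  B: 5 × 4 × 9 = 180
  C: 2 × 8 × 4 = 64
  D: 8 × 10 × 9 = 720
  E: 2 × 7 × 4 = 56
  F: 2 × 3 × 5 = 30
  G: 8 × 7 × 8 = 448
RPN > 65: A (80), B (180), D (720), G (448).
Sum: 80 + 180 + 720 + 448 = 1428.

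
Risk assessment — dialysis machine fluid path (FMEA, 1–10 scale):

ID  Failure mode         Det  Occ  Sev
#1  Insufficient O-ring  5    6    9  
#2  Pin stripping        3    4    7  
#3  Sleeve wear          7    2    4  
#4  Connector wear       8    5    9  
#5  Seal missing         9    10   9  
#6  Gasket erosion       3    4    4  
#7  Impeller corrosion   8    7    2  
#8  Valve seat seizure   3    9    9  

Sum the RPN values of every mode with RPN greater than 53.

1935

RPN = Severity × Occurrence × Detection:
  #1: 9 × 6 × 5 = 270
  #2: 7 × 4 × 3 = 84
  #3: 4 × 2 × 7 = 56
  #4: 9 × 5 × 8 = 360
  #5: 9 × 10 × 9 = 810
  #6: 4 × 4 × 3 = 48
  #7: 2 × 7 × 8 = 112
  #8: 9 × 9 × 3 = 243
RPN > 53: #1 (270), #2 (84), #3 (56), #4 (360), #5 (810), #7 (112), #8 (243).
Sum: 270 + 84 + 56 + 360 + 810 + 112 + 243 = 1935.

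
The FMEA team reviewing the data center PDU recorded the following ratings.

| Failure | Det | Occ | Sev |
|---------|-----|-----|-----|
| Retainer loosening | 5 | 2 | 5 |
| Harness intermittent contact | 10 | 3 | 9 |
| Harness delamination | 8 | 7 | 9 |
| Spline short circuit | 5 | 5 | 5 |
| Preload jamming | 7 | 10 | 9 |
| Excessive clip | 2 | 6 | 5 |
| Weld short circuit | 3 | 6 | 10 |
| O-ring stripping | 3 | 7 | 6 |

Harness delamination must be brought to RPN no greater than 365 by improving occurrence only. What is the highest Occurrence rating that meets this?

Harness delamination: S=9, O=7, D=8 → current RPN = 504.
Fixed product = 72. Need 72 × O ≤ 365, so O ≤ 365/72 = 5.07.
Maximum integer Occurrence rating = 5 (gives RPN 360; O=6 would give 432 > 365).

5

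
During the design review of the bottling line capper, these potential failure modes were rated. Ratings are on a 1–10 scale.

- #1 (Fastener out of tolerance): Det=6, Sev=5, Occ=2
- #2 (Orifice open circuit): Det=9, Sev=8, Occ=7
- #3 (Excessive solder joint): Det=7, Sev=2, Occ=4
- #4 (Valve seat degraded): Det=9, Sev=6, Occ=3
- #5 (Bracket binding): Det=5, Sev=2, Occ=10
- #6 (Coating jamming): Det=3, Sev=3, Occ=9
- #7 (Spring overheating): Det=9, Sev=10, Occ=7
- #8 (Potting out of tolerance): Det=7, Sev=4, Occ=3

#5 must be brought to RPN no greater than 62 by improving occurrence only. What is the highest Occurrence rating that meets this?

6

#5: S=2, O=10, D=5 → current RPN = 100.
Fixed product = 10. Need 10 × O ≤ 62, so O ≤ 62/10 = 6.20.
Maximum integer Occurrence rating = 6 (gives RPN 60; O=7 would give 70 > 62).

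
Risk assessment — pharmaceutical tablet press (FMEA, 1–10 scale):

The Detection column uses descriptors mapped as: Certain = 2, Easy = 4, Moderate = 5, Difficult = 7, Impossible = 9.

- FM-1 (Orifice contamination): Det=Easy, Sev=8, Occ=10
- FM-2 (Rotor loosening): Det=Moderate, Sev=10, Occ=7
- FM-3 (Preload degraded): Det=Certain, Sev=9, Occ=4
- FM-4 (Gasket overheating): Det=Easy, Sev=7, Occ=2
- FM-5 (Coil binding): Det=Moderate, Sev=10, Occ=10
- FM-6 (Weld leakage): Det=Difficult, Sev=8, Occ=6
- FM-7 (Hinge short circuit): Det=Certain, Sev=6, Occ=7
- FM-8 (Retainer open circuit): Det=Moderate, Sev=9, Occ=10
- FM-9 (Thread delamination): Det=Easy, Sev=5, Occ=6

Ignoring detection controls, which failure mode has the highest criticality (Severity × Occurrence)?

FM-5

Criticality = Severity × Occurrence:
  FM-1: 8 × 10 = 80
  FM-2: 10 × 7 = 70
  FM-3: 9 × 4 = 36
  FM-4: 7 × 2 = 14
  FM-5: 10 × 10 = 100
  FM-6: 8 × 6 = 48
  FM-7: 6 × 7 = 42
  FM-8: 9 × 10 = 90
  FM-9: 5 × 6 = 30
Highest criticality is 100 → FM-5.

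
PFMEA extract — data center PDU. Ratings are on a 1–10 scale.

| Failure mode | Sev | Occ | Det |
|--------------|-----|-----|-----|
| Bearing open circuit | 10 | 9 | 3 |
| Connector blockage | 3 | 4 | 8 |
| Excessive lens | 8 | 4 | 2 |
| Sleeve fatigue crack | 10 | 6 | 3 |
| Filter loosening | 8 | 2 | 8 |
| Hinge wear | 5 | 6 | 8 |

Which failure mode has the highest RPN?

Bearing open circuit

RPN = Severity × Occurrence × Detection:
  Bearing open circuit: 10 × 9 × 3 = 270
  Connector blockage: 3 × 4 × 8 = 96
  Excessive lens: 8 × 4 × 2 = 64
  Sleeve fatigue crack: 10 × 6 × 3 = 180
  Filter loosening: 8 × 2 × 8 = 128
  Hinge wear: 5 × 6 × 8 = 240
Highest RPN is 270 → Bearing open circuit.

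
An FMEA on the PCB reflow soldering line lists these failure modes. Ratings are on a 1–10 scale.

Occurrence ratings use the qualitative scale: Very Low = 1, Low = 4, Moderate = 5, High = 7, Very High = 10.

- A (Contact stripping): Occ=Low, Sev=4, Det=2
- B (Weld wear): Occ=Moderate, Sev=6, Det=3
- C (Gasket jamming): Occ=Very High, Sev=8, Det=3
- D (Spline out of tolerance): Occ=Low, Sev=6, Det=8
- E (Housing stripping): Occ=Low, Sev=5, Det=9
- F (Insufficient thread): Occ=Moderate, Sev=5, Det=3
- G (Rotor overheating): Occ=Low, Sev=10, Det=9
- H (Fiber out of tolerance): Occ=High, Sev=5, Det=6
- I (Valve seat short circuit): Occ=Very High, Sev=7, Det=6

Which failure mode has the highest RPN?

I

RPN = Severity × Occurrence × Detection:
  A: 4 × 4 × 2 = 32
  B: 6 × 5 × 3 = 90
  C: 8 × 10 × 3 = 240
  D: 6 × 4 × 8 = 192
  E: 5 × 4 × 9 = 180
  F: 5 × 5 × 3 = 75
  G: 10 × 4 × 9 = 360
  H: 5 × 7 × 6 = 210
  I: 7 × 10 × 6 = 420
Highest RPN is 420 → I.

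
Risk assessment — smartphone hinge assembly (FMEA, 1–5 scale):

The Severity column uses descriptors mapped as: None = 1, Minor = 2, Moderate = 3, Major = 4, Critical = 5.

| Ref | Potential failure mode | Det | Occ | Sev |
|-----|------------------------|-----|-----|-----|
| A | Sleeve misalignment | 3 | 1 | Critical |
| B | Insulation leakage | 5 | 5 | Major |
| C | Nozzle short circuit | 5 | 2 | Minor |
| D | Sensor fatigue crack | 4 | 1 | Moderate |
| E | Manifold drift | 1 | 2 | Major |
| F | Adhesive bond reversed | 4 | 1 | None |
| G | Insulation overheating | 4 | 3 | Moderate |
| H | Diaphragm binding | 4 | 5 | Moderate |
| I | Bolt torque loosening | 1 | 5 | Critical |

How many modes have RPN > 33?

RPN = Severity × Occurrence × Detection:
  A: 5 × 1 × 3 = 15
  B: 4 × 5 × 5 = 100
  C: 2 × 2 × 5 = 20
  D: 3 × 1 × 4 = 12
  E: 4 × 2 × 1 = 8
  F: 1 × 1 × 4 = 4
  G: 3 × 3 × 4 = 36
  H: 3 × 5 × 4 = 60
  I: 5 × 5 × 1 = 25
Modes with RPN > 33: B (100), G (36), H (60) → 3.

3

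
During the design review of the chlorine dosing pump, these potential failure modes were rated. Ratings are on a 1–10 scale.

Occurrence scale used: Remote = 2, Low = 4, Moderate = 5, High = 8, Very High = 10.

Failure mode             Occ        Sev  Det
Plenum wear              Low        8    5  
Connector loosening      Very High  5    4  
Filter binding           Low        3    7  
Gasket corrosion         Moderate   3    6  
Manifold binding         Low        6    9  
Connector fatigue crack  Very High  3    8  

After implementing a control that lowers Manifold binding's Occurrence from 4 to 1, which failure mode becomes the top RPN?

RPN = Severity × Occurrence × Detection:
  Plenum wear: 8 × 4 × 5 = 160
  Connector loosening: 5 × 10 × 4 = 200
  Filter binding: 3 × 4 × 7 = 84
  Gasket corrosion: 3 × 5 × 6 = 90
  Manifold binding: 6 × 4 × 9 = 216
  Connector fatigue crack: 3 × 10 × 8 = 240
After action: Manifold binding → 6 × 1 × 9 = 54.
Revised RPNs: Connector fatigue crack=240, Connector loosening=200, Plenum wear=160, Gasket corrosion=90, Filter binding=84, Manifold binding=54.
Highest is now Connector fatigue crack (240).

Connector fatigue crack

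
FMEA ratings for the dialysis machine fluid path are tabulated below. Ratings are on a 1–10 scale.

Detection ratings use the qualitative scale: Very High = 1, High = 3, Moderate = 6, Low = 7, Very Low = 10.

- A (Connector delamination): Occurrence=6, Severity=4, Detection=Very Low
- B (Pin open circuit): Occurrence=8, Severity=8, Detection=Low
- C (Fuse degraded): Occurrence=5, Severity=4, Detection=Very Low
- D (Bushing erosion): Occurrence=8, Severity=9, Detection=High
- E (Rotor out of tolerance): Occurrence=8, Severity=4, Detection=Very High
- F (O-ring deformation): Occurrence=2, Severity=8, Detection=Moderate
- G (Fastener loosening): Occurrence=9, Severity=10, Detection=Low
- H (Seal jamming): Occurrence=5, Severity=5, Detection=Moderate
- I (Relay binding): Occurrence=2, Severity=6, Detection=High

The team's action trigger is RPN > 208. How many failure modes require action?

RPN = Severity × Occurrence × Detection:
  A: 4 × 6 × 10 = 240
  B: 8 × 8 × 7 = 448
  C: 4 × 5 × 10 = 200
  D: 9 × 8 × 3 = 216
  E: 4 × 8 × 1 = 32
  F: 8 × 2 × 6 = 96
  G: 10 × 9 × 7 = 630
  H: 5 × 5 × 6 = 150
  I: 6 × 2 × 3 = 36
Modes with RPN > 208: A (240), B (448), D (216), G (630) → 4.

4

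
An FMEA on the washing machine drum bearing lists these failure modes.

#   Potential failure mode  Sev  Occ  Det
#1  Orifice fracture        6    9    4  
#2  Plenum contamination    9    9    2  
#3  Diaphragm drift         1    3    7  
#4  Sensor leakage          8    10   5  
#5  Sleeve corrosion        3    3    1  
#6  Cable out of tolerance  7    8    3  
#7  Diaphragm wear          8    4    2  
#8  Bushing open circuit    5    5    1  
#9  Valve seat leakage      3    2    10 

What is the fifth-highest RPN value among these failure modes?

64

RPN = Severity × Occurrence × Detection:
  #1: 6 × 9 × 4 = 216
  #2: 9 × 9 × 2 = 162
  #3: 1 × 3 × 7 = 21
  #4: 8 × 10 × 5 = 400
  #5: 3 × 3 × 1 = 9
  #6: 7 × 8 × 3 = 168
  #7: 8 × 4 × 2 = 64
  #8: 5 × 5 × 1 = 25
  #9: 3 × 2 × 10 = 60
Sorted descending: 400, 216, 168, 162, 64, 60, 25, 21, 9.
The fifth-highest RPN is 64 (#7).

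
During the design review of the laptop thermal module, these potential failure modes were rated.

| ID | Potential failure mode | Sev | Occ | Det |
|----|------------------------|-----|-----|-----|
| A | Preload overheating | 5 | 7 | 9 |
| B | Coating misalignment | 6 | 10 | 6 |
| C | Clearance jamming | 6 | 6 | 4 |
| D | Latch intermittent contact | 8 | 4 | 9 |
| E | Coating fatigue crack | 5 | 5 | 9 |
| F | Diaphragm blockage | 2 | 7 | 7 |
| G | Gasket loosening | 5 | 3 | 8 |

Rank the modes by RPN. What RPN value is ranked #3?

288

RPN = Severity × Occurrence × Detection:
  A: 5 × 7 × 9 = 315
  B: 6 × 10 × 6 = 360
  C: 6 × 6 × 4 = 144
  D: 8 × 4 × 9 = 288
  E: 5 × 5 × 9 = 225
  F: 2 × 7 × 7 = 98
  G: 5 × 3 × 8 = 120
Sorted descending: 360, 315, 288, 225, 144, 120, 98.
The third-highest RPN is 288 (D).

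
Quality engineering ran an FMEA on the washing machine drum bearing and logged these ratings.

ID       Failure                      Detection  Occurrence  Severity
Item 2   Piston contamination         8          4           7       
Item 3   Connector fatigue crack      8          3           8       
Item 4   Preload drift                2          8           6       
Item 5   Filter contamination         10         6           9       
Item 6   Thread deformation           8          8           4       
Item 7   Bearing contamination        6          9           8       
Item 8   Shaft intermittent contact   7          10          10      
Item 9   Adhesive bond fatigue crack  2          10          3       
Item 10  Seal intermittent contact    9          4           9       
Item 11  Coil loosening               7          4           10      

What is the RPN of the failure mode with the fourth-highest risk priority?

RPN = Severity × Occurrence × Detection:
  Item 2: 7 × 4 × 8 = 224
  Item 3: 8 × 3 × 8 = 192
  Item 4: 6 × 8 × 2 = 96
  Item 5: 9 × 6 × 10 = 540
  Item 6: 4 × 8 × 8 = 256
  Item 7: 8 × 9 × 6 = 432
  Item 8: 10 × 10 × 7 = 700
  Item 9: 3 × 10 × 2 = 60
  Item 10: 9 × 4 × 9 = 324
  Item 11: 10 × 4 × 7 = 280
Sorted descending: 700, 540, 432, 324, 280, 256, 224, 192, 96, 60.
The fourth-highest RPN is 324 (Item 10).

324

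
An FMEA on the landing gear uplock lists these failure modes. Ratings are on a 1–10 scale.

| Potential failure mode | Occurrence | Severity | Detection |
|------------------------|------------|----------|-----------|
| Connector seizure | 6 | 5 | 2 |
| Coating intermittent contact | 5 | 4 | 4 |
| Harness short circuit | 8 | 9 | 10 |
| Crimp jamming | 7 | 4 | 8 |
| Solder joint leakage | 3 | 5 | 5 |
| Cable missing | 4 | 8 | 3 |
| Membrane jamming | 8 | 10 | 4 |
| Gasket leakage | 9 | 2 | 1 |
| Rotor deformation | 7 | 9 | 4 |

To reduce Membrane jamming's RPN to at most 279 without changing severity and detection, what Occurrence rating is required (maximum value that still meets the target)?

Membrane jamming: S=10, O=8, D=4 → current RPN = 320.
Fixed product = 40. Need 40 × O ≤ 279, so O ≤ 279/40 = 6.97.
Maximum integer Occurrence rating = 6 (gives RPN 240; O=7 would give 280 > 279).

6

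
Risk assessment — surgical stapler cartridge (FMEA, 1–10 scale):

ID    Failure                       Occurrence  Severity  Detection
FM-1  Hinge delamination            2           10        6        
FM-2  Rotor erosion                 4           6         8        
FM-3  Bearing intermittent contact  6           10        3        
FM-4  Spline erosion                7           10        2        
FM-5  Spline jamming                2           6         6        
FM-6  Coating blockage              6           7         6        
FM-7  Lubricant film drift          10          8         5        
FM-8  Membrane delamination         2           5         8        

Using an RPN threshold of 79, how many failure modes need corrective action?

RPN = Severity × Occurrence × Detection:
  FM-1: 10 × 2 × 6 = 120
  FM-2: 6 × 4 × 8 = 192
  FM-3: 10 × 6 × 3 = 180
  FM-4: 10 × 7 × 2 = 140
  FM-5: 6 × 2 × 6 = 72
  FM-6: 7 × 6 × 6 = 252
  FM-7: 8 × 10 × 5 = 400
  FM-8: 5 × 2 × 8 = 80
Modes with RPN ≥ 79: FM-1 (120), FM-2 (192), FM-3 (180), FM-4 (140), FM-6 (252), FM-7 (400), FM-8 (80) → 7.

7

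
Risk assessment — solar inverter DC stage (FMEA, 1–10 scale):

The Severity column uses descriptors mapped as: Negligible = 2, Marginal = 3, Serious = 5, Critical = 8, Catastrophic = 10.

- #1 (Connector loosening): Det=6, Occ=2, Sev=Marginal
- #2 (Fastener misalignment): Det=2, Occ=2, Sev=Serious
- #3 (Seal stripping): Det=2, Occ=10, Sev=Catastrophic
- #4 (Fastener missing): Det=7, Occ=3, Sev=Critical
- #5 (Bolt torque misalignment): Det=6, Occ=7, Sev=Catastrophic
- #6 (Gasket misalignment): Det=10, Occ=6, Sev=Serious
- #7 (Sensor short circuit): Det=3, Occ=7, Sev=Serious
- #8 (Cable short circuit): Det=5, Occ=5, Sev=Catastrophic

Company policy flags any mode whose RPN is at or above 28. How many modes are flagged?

RPN = Severity × Occurrence × Detection:
  #1: 3 × 2 × 6 = 36
  #2: 5 × 2 × 2 = 20
  #3: 10 × 10 × 2 = 200
  #4: 8 × 3 × 7 = 168
  #5: 10 × 7 × 6 = 420
  #6: 5 × 6 × 10 = 300
  #7: 5 × 7 × 3 = 105
  #8: 10 × 5 × 5 = 250
Modes with RPN ≥ 28: #1 (36), #3 (200), #4 (168), #5 (420), #6 (300), #7 (105), #8 (250) → 7.

7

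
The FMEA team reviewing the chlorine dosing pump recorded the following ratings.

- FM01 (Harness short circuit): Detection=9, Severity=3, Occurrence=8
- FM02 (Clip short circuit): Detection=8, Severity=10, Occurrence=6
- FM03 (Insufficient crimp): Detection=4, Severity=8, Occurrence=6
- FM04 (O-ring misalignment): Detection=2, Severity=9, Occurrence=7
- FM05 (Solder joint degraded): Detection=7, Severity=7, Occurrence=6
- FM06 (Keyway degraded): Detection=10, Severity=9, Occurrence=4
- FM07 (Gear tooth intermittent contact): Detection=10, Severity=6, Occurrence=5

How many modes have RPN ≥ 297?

3

RPN = Severity × Occurrence × Detection:
  FM01: 3 × 8 × 9 = 216
  FM02: 10 × 6 × 8 = 480
  FM03: 8 × 6 × 4 = 192
  FM04: 9 × 7 × 2 = 126
  FM05: 7 × 6 × 7 = 294
  FM06: 9 × 4 × 10 = 360
  FM07: 6 × 5 × 10 = 300
Modes with RPN ≥ 297: FM02 (480), FM06 (360), FM07 (300) → 3.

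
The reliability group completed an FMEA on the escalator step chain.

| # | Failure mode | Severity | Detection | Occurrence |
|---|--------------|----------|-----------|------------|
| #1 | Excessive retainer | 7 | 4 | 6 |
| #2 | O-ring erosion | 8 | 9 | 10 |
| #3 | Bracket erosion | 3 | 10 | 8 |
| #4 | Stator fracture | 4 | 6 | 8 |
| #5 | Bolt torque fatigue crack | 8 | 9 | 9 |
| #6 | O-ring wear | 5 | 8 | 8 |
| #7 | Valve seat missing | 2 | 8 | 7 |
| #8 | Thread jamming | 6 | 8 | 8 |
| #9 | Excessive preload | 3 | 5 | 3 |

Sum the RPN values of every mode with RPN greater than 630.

1368

RPN = Severity × Occurrence × Detection:
  #1: 7 × 6 × 4 = 168
  #2: 8 × 10 × 9 = 720
  #3: 3 × 8 × 10 = 240
  #4: 4 × 8 × 6 = 192
  #5: 8 × 9 × 9 = 648
  #6: 5 × 8 × 8 = 320
  #7: 2 × 7 × 8 = 112
  #8: 6 × 8 × 8 = 384
  #9: 3 × 3 × 5 = 45
RPN > 630: #2 (720), #5 (648).
Sum: 720 + 648 = 1368.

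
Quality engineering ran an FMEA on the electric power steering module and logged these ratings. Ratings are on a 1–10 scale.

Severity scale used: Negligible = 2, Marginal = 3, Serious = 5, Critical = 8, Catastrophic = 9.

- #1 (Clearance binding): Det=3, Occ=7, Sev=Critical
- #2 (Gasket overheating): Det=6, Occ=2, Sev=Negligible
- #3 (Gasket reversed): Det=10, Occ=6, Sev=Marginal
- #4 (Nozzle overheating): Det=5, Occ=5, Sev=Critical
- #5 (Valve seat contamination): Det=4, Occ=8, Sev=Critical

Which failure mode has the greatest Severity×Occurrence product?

Criticality = Severity × Occurrence:
  #1: 8 × 7 = 56
  #2: 2 × 2 = 4
  #3: 3 × 6 = 18
  #4: 8 × 5 = 40
  #5: 8 × 8 = 64
Highest criticality is 64 → #5.

#5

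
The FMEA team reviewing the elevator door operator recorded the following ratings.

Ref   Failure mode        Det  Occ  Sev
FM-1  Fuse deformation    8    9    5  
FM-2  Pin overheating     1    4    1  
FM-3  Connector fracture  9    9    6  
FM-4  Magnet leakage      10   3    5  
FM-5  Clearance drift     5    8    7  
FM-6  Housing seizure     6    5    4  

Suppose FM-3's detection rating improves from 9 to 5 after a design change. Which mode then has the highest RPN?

FM-1

RPN = Severity × Occurrence × Detection:
  FM-1: 5 × 9 × 8 = 360
  FM-2: 1 × 4 × 1 = 4
  FM-3: 6 × 9 × 9 = 486
  FM-4: 5 × 3 × 10 = 150
  FM-5: 7 × 8 × 5 = 280
  FM-6: 4 × 5 × 6 = 120
After action: FM-3 → 6 × 9 × 5 = 270.
Revised RPNs: FM-1=360, FM-5=280, FM-3=270, FM-4=150, FM-6=120, FM-2=4.
Highest is now FM-1 (360).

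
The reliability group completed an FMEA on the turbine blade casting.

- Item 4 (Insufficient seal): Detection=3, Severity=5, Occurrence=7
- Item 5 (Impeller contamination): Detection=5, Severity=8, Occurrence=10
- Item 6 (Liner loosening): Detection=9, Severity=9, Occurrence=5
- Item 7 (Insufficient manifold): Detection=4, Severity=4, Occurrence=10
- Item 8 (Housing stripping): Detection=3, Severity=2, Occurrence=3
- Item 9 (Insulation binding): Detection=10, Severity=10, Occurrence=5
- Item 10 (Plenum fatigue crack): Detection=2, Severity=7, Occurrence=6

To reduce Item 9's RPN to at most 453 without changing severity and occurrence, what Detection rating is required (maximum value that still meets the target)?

Item 9: S=10, O=5, D=10 → current RPN = 500.
Fixed product = 50. Need 50 × D ≤ 453, so D ≤ 453/50 = 9.06.
Maximum integer Detection rating = 9 (gives RPN 450; D=10 would give 500 > 453).

9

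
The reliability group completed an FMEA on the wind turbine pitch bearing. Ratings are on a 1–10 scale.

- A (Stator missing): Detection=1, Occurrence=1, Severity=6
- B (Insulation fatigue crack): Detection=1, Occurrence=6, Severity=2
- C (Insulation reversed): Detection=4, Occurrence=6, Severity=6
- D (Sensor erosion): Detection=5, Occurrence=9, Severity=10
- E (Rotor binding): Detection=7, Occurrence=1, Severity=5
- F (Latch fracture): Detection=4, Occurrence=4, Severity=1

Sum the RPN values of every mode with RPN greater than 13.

RPN = Severity × Occurrence × Detection:
  A: 6 × 1 × 1 = 6
  B: 2 × 6 × 1 = 12
  C: 6 × 6 × 4 = 144
  D: 10 × 9 × 5 = 450
  E: 5 × 1 × 7 = 35
  F: 1 × 4 × 4 = 16
RPN > 13: C (144), D (450), E (35), F (16).
Sum: 144 + 450 + 35 + 16 = 645.

645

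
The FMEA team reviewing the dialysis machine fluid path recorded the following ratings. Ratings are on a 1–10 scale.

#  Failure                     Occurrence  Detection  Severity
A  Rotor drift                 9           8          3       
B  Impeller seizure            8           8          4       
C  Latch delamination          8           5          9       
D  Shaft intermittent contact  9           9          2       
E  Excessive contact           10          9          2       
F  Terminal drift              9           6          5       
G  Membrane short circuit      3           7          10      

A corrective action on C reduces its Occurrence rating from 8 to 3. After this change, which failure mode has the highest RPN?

RPN = Severity × Occurrence × Detection:
  A: 3 × 9 × 8 = 216
  B: 4 × 8 × 8 = 256
  C: 9 × 8 × 5 = 360
  D: 2 × 9 × 9 = 162
  E: 2 × 10 × 9 = 180
  F: 5 × 9 × 6 = 270
  G: 10 × 3 × 7 = 210
After action: C → 9 × 3 × 5 = 135.
Revised RPNs: F=270, B=256, A=216, G=210, E=180, D=162, C=135.
Highest is now F (270).

F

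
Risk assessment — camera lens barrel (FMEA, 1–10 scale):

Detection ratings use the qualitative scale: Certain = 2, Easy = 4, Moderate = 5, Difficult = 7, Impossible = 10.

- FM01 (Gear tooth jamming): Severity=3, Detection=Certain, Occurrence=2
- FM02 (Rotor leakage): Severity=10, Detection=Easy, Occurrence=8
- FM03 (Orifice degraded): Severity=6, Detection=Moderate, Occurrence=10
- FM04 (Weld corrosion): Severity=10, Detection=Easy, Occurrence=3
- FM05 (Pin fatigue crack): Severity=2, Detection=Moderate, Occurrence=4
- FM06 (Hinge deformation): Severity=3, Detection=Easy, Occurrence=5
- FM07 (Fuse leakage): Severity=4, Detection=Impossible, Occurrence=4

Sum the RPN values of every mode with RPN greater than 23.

RPN = Severity × Occurrence × Detection:
  FM01: 3 × 2 × 2 = 12
  FM02: 10 × 8 × 4 = 320
  FM03: 6 × 10 × 5 = 300
  FM04: 10 × 3 × 4 = 120
  FM05: 2 × 4 × 5 = 40
  FM06: 3 × 5 × 4 = 60
  FM07: 4 × 4 × 10 = 160
RPN > 23: FM02 (320), FM03 (300), FM04 (120), FM05 (40), FM06 (60), FM07 (160).
Sum: 320 + 300 + 120 + 40 + 60 + 160 = 1000.

1000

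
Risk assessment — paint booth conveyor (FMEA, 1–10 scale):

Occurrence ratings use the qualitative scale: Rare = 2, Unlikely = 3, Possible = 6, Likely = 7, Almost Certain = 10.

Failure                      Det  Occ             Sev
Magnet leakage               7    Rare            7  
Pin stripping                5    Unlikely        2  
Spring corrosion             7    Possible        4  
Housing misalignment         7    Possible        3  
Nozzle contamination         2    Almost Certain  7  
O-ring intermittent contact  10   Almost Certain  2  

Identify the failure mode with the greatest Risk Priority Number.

RPN = Severity × Occurrence × Detection:
  Magnet leakage: 7 × 2 × 7 = 98
  Pin stripping: 2 × 3 × 5 = 30
  Spring corrosion: 4 × 6 × 7 = 168
  Housing misalignment: 3 × 6 × 7 = 126
  Nozzle contamination: 7 × 10 × 2 = 140
  O-ring intermittent contact: 2 × 10 × 10 = 200
Highest RPN is 200 → O-ring intermittent contact.

O-ring intermittent contact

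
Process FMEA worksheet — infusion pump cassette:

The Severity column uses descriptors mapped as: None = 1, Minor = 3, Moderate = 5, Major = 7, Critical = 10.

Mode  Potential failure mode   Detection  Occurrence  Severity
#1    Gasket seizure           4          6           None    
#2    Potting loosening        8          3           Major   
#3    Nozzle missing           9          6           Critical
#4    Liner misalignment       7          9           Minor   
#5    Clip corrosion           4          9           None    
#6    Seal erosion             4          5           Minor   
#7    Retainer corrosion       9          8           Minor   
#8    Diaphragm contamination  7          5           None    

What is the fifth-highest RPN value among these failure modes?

RPN = Severity × Occurrence × Detection:
  #1: 1 × 6 × 4 = 24
  #2: 7 × 3 × 8 = 168
  #3: 10 × 6 × 9 = 540
  #4: 3 × 9 × 7 = 189
  #5: 1 × 9 × 4 = 36
  #6: 3 × 5 × 4 = 60
  #7: 3 × 8 × 9 = 216
  #8: 1 × 5 × 7 = 35
Sorted descending: 540, 216, 189, 168, 60, 36, 35, 24.
The fifth-highest RPN is 60 (#6).

60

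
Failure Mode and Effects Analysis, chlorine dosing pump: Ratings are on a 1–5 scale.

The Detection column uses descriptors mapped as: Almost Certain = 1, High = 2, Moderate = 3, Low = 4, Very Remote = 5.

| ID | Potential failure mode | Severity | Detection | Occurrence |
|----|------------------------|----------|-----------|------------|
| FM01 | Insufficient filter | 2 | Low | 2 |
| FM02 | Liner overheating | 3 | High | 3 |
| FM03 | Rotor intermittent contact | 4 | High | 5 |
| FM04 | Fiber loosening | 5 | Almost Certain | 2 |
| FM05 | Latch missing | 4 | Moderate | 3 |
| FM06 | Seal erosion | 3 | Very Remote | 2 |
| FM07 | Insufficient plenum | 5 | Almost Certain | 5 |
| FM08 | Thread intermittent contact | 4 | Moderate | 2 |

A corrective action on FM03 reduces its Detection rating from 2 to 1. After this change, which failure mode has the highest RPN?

FM05

RPN = Severity × Occurrence × Detection:
  FM01: 2 × 2 × 4 = 16
  FM02: 3 × 3 × 2 = 18
  FM03: 4 × 5 × 2 = 40
  FM04: 5 × 2 × 1 = 10
  FM05: 4 × 3 × 3 = 36
  FM06: 3 × 2 × 5 = 30
  FM07: 5 × 5 × 1 = 25
  FM08: 4 × 2 × 3 = 24
After action: FM03 → 4 × 5 × 1 = 20.
Revised RPNs: FM05=36, FM06=30, FM07=25, FM08=24, FM03=20, FM02=18, FM01=16, FM04=10.
Highest is now FM05 (36).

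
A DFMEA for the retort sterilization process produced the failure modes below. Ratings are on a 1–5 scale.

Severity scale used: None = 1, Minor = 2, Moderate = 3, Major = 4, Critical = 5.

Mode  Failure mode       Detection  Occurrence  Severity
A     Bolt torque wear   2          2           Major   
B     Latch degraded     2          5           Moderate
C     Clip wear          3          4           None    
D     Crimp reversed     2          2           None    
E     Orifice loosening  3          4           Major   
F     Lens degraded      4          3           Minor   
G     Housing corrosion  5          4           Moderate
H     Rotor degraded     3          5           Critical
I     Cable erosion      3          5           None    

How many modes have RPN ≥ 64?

RPN = Severity × Occurrence × Detection:
  A: 4 × 2 × 2 = 16
  B: 3 × 5 × 2 = 30
  C: 1 × 4 × 3 = 12
  D: 1 × 2 × 2 = 4
  E: 4 × 4 × 3 = 48
  F: 2 × 3 × 4 = 24
  G: 3 × 4 × 5 = 60
  H: 5 × 5 × 3 = 75
  I: 1 × 5 × 3 = 15
Modes with RPN ≥ 64: H (75) → 1.

1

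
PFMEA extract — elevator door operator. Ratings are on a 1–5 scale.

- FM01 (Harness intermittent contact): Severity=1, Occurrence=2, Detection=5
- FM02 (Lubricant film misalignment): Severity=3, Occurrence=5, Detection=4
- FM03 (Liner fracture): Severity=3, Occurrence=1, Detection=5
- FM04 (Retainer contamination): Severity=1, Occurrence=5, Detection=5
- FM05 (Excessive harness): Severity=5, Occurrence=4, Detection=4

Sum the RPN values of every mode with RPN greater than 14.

180

RPN = Severity × Occurrence × Detection:
  FM01: 1 × 2 × 5 = 10
  FM02: 3 × 5 × 4 = 60
  FM03: 3 × 1 × 5 = 15
  FM04: 1 × 5 × 5 = 25
  FM05: 5 × 4 × 4 = 80
RPN > 14: FM02 (60), FM03 (15), FM04 (25), FM05 (80).
Sum: 60 + 15 + 25 + 80 = 180.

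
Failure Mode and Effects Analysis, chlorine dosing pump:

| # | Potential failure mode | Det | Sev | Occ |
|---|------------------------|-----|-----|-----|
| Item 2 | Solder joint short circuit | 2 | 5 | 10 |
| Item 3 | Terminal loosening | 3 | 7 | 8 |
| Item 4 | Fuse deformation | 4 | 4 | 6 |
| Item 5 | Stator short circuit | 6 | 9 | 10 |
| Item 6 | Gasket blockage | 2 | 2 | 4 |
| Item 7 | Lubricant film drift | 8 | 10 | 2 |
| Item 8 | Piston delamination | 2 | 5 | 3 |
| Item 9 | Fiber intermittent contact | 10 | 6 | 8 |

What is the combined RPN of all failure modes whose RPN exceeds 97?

1448

RPN = Severity × Occurrence × Detection:
  Item 2: 5 × 10 × 2 = 100
  Item 3: 7 × 8 × 3 = 168
  Item 4: 4 × 6 × 4 = 96
  Item 5: 9 × 10 × 6 = 540
  Item 6: 2 × 4 × 2 = 16
  Item 7: 10 × 2 × 8 = 160
  Item 8: 5 × 3 × 2 = 30
  Item 9: 6 × 8 × 10 = 480
RPN > 97: Item 2 (100), Item 3 (168), Item 5 (540), Item 7 (160), Item 9 (480).
Sum: 100 + 168 + 540 + 160 + 480 = 1448.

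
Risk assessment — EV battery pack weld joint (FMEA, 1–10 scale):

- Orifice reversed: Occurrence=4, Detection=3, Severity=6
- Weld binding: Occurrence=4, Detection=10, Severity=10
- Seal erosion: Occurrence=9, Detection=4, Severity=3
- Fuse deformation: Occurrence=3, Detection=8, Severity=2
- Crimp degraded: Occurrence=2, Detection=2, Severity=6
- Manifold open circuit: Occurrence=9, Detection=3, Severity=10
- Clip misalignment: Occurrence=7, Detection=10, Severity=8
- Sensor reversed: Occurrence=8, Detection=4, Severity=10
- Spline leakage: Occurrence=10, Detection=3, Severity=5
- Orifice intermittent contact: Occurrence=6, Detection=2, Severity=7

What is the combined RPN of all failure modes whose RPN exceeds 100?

RPN = Severity × Occurrence × Detection:
  Orifice reversed: 6 × 4 × 3 = 72
  Weld binding: 10 × 4 × 10 = 400
  Seal erosion: 3 × 9 × 4 = 108
  Fuse deformation: 2 × 3 × 8 = 48
  Crimp degraded: 6 × 2 × 2 = 24
  Manifold open circuit: 10 × 9 × 3 = 270
  Clip misalignment: 8 × 7 × 10 = 560
  Sensor reversed: 10 × 8 × 4 = 320
  Spline leakage: 5 × 10 × 3 = 150
  Orifice intermittent contact: 7 × 6 × 2 = 84
RPN > 100: Weld binding (400), Seal erosion (108), Manifold open circuit (270), Clip misalignment (560), Sensor reversed (320), Spline leakage (150).
Sum: 400 + 108 + 270 + 560 + 320 + 150 = 1808.

1808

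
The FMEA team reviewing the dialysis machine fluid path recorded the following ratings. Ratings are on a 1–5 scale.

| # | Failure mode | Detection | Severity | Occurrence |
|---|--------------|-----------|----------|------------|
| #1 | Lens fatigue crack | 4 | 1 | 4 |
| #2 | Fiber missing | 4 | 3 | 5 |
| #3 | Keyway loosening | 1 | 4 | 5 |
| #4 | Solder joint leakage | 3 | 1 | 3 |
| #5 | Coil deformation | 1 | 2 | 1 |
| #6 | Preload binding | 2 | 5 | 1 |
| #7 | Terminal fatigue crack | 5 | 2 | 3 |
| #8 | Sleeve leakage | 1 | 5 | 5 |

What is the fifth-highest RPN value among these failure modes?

RPN = Severity × Occurrence × Detection:
  #1: 1 × 4 × 4 = 16
  #2: 3 × 5 × 4 = 60
  #3: 4 × 5 × 1 = 20
  #4: 1 × 3 × 3 = 9
  #5: 2 × 1 × 1 = 2
  #6: 5 × 1 × 2 = 10
  #7: 2 × 3 × 5 = 30
  #8: 5 × 5 × 1 = 25
Sorted descending: 60, 30, 25, 20, 16, 10, 9, 2.
The fifth-highest RPN is 16 (#1).

16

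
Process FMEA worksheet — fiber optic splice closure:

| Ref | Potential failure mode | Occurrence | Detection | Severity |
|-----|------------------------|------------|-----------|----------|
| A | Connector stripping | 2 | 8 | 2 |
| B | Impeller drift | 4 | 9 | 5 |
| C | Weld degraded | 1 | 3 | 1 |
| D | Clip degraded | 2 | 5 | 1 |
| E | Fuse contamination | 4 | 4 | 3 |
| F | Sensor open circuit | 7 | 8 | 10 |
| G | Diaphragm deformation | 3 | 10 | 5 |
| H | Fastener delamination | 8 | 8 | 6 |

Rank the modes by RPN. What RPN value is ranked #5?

RPN = Severity × Occurrence × Detection:
  A: 2 × 2 × 8 = 32
  B: 5 × 4 × 9 = 180
  C: 1 × 1 × 3 = 3
  D: 1 × 2 × 5 = 10
  E: 3 × 4 × 4 = 48
  F: 10 × 7 × 8 = 560
  G: 5 × 3 × 10 = 150
  H: 6 × 8 × 8 = 384
Sorted descending: 560, 384, 180, 150, 48, 32, 10, 3.
The fifth-highest RPN is 48 (E).

48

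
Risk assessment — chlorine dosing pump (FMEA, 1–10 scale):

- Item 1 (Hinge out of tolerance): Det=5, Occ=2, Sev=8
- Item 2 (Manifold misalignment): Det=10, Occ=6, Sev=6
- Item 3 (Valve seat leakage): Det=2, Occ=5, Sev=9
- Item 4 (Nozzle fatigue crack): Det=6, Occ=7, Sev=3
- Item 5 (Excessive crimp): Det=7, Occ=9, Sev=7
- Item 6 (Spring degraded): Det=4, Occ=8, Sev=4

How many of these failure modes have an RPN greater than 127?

3

RPN = Severity × Occurrence × Detection:
  Item 1: 8 × 2 × 5 = 80
  Item 2: 6 × 6 × 10 = 360
  Item 3: 9 × 5 × 2 = 90
  Item 4: 3 × 7 × 6 = 126
  Item 5: 7 × 9 × 7 = 441
  Item 6: 4 × 8 × 4 = 128
Modes with RPN > 127: Item 2 (360), Item 5 (441), Item 6 (128) → 3.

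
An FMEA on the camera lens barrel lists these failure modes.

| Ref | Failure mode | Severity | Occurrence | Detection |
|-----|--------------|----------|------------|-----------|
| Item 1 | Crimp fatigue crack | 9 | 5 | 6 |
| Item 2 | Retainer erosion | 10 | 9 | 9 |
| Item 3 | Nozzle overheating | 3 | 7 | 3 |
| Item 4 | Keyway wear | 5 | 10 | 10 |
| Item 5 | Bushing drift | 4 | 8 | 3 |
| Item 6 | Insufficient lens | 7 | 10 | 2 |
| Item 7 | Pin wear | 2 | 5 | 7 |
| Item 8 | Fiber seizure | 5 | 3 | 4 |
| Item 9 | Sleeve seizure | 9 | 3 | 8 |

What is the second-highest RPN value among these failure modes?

RPN = Severity × Occurrence × Detection:
  Item 1: 9 × 5 × 6 = 270
  Item 2: 10 × 9 × 9 = 810
  Item 3: 3 × 7 × 3 = 63
  Item 4: 5 × 10 × 10 = 500
  Item 5: 4 × 8 × 3 = 96
  Item 6: 7 × 10 × 2 = 140
  Item 7: 2 × 5 × 7 = 70
  Item 8: 5 × 3 × 4 = 60
  Item 9: 9 × 3 × 8 = 216
Sorted descending: 810, 500, 270, 216, 140, 96, 70, 63, 60.
The second-highest RPN is 500 (Item 4).

500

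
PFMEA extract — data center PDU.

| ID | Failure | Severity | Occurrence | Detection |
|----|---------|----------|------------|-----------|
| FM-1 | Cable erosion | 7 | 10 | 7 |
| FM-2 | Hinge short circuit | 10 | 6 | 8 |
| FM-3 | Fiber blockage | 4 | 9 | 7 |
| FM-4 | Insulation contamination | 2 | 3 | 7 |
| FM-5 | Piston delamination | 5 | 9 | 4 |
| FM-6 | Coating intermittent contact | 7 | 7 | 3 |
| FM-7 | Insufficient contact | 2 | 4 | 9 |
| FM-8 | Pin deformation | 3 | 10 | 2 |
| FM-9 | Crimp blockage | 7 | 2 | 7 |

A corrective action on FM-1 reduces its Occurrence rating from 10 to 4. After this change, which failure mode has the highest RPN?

FM-2

RPN = Severity × Occurrence × Detection:
  FM-1: 7 × 10 × 7 = 490
  FM-2: 10 × 6 × 8 = 480
  FM-3: 4 × 9 × 7 = 252
  FM-4: 2 × 3 × 7 = 42
  FM-5: 5 × 9 × 4 = 180
  FM-6: 7 × 7 × 3 = 147
  FM-7: 2 × 4 × 9 = 72
  FM-8: 3 × 10 × 2 = 60
  FM-9: 7 × 2 × 7 = 98
After action: FM-1 → 7 × 4 × 7 = 196.
Revised RPNs: FM-2=480, FM-3=252, FM-1=196, FM-5=180, FM-6=147, FM-9=98, FM-7=72, FM-8=60, FM-4=42.
Highest is now FM-2 (480).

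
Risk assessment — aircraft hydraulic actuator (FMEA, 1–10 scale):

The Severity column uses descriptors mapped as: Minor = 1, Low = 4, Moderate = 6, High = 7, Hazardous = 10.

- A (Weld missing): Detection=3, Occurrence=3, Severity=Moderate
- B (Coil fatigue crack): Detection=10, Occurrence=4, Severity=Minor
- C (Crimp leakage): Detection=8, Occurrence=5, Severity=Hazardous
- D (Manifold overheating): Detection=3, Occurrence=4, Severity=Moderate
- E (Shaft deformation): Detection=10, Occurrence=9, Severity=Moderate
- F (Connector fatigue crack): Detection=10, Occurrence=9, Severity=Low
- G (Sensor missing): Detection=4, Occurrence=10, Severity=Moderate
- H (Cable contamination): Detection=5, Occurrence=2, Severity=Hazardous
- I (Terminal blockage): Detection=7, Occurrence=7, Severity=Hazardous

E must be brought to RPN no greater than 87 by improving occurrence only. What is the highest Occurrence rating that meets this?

E: S=6, O=9, D=10 → current RPN = 540.
Fixed product = 60. Need 60 × O ≤ 87, so O ≤ 87/60 = 1.45.
Maximum integer Occurrence rating = 1 (gives RPN 60; O=2 would give 120 > 87).

1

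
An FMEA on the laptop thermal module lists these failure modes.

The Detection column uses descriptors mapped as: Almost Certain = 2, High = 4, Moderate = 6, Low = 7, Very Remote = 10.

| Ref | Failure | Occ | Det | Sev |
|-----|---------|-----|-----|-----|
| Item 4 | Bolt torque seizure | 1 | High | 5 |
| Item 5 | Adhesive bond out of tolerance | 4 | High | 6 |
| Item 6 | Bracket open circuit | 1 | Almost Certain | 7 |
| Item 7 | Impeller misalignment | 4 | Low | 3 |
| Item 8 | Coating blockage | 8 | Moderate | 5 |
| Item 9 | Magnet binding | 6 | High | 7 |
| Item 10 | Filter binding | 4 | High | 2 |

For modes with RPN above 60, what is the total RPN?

RPN = Severity × Occurrence × Detection:
  Item 4: 5 × 1 × 4 = 20
  Item 5: 6 × 4 × 4 = 96
  Item 6: 7 × 1 × 2 = 14
  Item 7: 3 × 4 × 7 = 84
  Item 8: 5 × 8 × 6 = 240
  Item 9: 7 × 6 × 4 = 168
  Item 10: 2 × 4 × 4 = 32
RPN > 60: Item 5 (96), Item 7 (84), Item 8 (240), Item 9 (168).
Sum: 96 + 84 + 240 + 168 = 588.

588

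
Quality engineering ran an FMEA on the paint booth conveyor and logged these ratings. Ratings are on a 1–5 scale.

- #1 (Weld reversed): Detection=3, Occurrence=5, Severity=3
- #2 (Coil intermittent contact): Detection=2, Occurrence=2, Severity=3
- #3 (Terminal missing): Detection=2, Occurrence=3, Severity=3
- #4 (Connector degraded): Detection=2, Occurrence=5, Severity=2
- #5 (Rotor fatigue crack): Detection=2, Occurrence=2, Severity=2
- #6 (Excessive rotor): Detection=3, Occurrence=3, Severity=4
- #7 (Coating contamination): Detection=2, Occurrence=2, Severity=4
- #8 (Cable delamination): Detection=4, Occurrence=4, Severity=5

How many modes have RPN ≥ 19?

4

RPN = Severity × Occurrence × Detection:
  #1: 3 × 5 × 3 = 45
  #2: 3 × 2 × 2 = 12
  #3: 3 × 3 × 2 = 18
  #4: 2 × 5 × 2 = 20
  #5: 2 × 2 × 2 = 8
  #6: 4 × 3 × 3 = 36
  #7: 4 × 2 × 2 = 16
  #8: 5 × 4 × 4 = 80
Modes with RPN ≥ 19: #1 (45), #4 (20), #6 (36), #8 (80) → 4.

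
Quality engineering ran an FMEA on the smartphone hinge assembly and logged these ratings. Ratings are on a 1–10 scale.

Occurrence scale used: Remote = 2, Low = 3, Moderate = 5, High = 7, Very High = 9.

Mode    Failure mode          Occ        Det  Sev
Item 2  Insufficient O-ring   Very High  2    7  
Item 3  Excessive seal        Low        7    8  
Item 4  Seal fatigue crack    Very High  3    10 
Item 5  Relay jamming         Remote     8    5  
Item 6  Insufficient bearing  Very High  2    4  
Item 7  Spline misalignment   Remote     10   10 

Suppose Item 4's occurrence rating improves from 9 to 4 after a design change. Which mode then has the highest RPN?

Item 7

RPN = Severity × Occurrence × Detection:
  Item 2: 7 × 9 × 2 = 126
  Item 3: 8 × 3 × 7 = 168
  Item 4: 10 × 9 × 3 = 270
  Item 5: 5 × 2 × 8 = 80
  Item 6: 4 × 9 × 2 = 72
  Item 7: 10 × 2 × 10 = 200
After action: Item 4 → 10 × 4 × 3 = 120.
Revised RPNs: Item 7=200, Item 3=168, Item 2=126, Item 4=120, Item 5=80, Item 6=72.
Highest is now Item 7 (200).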